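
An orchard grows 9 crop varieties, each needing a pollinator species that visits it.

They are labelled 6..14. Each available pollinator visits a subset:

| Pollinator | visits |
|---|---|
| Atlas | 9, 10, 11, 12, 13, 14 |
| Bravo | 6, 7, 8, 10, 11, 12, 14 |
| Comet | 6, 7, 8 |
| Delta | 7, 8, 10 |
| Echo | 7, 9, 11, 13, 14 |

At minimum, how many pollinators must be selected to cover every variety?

2

Take {Atlas, Comet}. Their union is {6, 7, 8, 9, 10, 11, 12, 13, 14}, which is all 9 varieties.
No single pollinator has all 9 varieties (the largest, Bravo, has 7), so 2 is optimal.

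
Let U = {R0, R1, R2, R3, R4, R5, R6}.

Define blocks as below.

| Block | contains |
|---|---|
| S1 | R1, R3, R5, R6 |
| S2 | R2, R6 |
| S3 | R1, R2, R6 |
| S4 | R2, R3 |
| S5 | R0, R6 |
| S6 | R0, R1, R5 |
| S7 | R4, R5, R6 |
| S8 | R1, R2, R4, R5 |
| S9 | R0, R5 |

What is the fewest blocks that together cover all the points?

3

S1 and S8 and S9 together: S1 ∪ S8 ∪ S9 = {R0, R1, R2, R3, R4, R5, R6} — every point is covered.
No 2 of the 9 blocks cover everything (all 36 combinations miss at least one point), so 3 is optimal.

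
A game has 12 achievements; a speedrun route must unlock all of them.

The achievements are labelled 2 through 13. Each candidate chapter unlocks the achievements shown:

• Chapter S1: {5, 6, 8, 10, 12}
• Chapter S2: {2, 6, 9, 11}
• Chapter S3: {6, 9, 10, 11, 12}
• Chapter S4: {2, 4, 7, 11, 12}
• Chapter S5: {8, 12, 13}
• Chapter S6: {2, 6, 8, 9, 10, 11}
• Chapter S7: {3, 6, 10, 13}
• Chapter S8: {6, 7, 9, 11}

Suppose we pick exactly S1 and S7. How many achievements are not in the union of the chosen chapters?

Union of S1, S7 = {3, 5, 6, 8, 10, 12, 13}.
Not covered: 2, 4, 7, 9, 11 — 5 achievements.

5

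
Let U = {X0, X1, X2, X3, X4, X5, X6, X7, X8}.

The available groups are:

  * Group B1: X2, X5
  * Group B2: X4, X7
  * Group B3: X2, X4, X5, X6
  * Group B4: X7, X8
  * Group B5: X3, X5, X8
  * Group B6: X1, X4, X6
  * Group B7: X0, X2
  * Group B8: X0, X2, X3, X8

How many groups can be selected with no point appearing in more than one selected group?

B1, B4, B6 are pairwise disjoint (B1={X2,X5}; B4={X7,X8}; B6={X1,X4,X6}).
Every remaining group overlaps one of these, and no 4 of the listed groups are pairwise disjoint, so 3 is the maximum.

3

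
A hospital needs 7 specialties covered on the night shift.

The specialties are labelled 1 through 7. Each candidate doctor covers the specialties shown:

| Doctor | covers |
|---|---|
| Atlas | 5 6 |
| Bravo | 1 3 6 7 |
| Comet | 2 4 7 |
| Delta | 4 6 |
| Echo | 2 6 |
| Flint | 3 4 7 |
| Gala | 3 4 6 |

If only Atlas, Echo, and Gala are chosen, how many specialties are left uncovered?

Union of Atlas, Echo, Gala = {2, 3, 4, 5, 6}.
Not covered: 1, 7 — 2 specialties.

2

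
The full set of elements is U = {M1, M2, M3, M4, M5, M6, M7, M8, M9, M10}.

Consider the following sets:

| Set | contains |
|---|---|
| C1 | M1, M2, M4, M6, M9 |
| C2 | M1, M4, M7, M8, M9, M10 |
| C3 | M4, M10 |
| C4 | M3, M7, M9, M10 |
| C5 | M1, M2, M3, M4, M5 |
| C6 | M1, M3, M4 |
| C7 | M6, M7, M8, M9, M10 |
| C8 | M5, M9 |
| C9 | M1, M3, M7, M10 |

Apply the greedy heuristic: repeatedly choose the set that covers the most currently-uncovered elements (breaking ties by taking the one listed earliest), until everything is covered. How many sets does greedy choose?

Greedy: pick C2 (covers 6 new) → pick C5 (covers 3 new) → pick C1 (covers 1 new). Total picks: 3.
(The true minimum cover uses only 2 sets, so greedy is not optimal here.)

3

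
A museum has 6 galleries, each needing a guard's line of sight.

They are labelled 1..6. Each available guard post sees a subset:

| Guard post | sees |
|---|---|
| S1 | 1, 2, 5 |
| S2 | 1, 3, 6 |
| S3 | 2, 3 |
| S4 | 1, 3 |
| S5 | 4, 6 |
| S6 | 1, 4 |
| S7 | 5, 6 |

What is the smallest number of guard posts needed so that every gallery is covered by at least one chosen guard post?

S1 and S4 and S5 together: S1 ∪ S4 ∪ S5 = {1, 2, 3, 4, 5, 6} — every gallery is covered.
No 2 of the 7 guard posts cover everything (all 21 combinations miss at least one gallery), so 3 is optimal.

3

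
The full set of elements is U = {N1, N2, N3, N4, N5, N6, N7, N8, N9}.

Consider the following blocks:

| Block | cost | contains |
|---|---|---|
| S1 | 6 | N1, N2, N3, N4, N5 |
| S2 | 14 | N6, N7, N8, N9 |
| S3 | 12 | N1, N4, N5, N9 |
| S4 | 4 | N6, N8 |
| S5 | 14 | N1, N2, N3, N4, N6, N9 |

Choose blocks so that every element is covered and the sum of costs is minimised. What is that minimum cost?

20

S1, S2 together cover every element (S1 ∪ S2 = {N1, N2, N3, N4, N5, N6, N7, N8, N9}); total cost 6 + 14 = 20.
The greedy pick S1, S4, S2 costs 24; no covering selection beats 20.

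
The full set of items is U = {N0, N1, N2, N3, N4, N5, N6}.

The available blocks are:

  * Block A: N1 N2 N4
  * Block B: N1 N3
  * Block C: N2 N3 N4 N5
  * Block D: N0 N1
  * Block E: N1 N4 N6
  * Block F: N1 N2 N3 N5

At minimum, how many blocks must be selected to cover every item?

3

Take {D, E, F}. Their union is {N0, N1, N2, N3, N4, N5, N6}, which is all 7 items.
Only D contains N0, so D is forced; the remaining 5 items need at least 2 more blocks (each remaining block adds at most 4) — so at least 3 blocks are needed, and 3 is optimal.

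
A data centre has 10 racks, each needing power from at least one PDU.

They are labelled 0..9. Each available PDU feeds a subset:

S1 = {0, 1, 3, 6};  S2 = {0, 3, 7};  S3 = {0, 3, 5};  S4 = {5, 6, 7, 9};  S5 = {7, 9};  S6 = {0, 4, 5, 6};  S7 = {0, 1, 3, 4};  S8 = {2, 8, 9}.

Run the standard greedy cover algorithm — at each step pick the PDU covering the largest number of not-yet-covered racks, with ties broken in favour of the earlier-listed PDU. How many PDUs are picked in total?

4

Greedy: pick S1 (covers 4 new) → pick S4 (covers 3 new) → pick S8 (covers 2 new) → pick S6 (covers 1 new). Total picks: 4.
(The true minimum cover uses only 3 PDUs, so greedy is not optimal here.)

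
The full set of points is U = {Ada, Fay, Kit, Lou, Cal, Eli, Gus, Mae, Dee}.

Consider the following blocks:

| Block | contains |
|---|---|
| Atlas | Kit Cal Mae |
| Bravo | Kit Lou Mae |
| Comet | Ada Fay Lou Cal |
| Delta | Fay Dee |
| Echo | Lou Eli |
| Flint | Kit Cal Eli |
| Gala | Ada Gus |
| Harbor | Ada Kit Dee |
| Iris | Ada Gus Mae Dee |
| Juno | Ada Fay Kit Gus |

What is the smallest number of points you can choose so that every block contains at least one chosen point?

H = {Kit, Lou, Gus, Dee} meets every block (each contains at least one member of H), and |H| = 4.
The blocks Atlas, Delta, Echo, Gala are pairwise disjoint, so any hitting set needs a separate point for each — at least 4. Hence 4 is optimal.

4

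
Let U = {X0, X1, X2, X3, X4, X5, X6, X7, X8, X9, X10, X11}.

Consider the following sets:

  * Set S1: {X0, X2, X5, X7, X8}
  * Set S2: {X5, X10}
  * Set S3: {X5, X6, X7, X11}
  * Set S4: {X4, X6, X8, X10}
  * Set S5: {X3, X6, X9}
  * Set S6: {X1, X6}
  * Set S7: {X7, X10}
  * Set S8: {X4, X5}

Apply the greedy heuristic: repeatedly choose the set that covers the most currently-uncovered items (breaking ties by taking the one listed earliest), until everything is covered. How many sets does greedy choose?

5

Greedy: pick S1 (covers 5 new) → pick S4 (covers 3 new) → pick S5 (covers 2 new) → pick S3 (covers 1 new) → pick S6 (covers 1 new). Total picks: 5.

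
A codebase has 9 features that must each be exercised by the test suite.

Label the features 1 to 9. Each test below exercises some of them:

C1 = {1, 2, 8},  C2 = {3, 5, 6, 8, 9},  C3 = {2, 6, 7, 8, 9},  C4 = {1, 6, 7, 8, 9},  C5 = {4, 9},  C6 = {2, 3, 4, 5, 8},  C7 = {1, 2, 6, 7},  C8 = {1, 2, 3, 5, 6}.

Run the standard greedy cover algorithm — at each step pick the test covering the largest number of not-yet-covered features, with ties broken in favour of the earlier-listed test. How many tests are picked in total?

Greedy: pick C2 (covers 5 new) → pick C7 (covers 3 new) → pick C5 (covers 1 new). Total picks: 3.
(The true minimum cover uses only 2 tests, so greedy is not optimal here.)

3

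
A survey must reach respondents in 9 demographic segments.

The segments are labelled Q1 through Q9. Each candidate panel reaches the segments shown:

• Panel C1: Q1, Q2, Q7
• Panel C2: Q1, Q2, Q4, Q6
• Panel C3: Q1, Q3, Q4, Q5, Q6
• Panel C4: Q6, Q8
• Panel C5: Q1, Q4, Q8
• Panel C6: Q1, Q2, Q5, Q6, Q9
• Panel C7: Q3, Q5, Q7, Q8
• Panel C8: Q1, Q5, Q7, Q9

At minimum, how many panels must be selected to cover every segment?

3

Take {C2, C7, C8}. Their union is {Q1, Q2, Q3, Q4, Q5, Q6, Q7, Q8, Q9}, which is all 9 segments.
No 2 of the 8 panels cover everything (all 28 combinations miss at least one segment), so 3 is optimal.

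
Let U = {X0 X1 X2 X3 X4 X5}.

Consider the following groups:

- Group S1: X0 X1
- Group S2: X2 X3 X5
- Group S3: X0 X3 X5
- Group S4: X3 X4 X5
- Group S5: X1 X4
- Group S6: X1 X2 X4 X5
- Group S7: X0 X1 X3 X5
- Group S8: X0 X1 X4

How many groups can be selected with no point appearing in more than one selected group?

2

S3, S5 are pairwise disjoint (S3={X0,X3,X5}; S5={X1,X4}).
Every remaining group overlaps one of these, and no 3 of the listed groups are pairwise disjoint, so 2 is the maximum.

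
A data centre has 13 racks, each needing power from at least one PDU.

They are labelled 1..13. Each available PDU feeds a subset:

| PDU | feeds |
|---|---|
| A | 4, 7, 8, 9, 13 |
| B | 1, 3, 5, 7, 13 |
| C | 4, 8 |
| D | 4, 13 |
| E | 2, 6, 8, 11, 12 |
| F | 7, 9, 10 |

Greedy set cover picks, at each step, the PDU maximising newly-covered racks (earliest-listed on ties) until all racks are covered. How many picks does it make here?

4

Greedy: pick A (covers 5 new) → pick E (covers 4 new) → pick B (covers 3 new) → pick F (covers 1 new). Total picks: 4.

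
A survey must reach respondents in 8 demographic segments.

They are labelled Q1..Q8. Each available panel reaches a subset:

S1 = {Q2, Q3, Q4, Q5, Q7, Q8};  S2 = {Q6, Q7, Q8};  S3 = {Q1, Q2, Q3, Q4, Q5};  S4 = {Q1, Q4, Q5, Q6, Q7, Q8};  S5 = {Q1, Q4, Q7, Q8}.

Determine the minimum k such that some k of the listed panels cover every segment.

S3 and S4 together: S3 ∪ S4 = {Q1, Q2, Q3, Q4, Q5, Q6, Q7, Q8} — every segment is covered.
No single panel has all 8 segments (the largest, S1, has 6), so 2 is optimal.

2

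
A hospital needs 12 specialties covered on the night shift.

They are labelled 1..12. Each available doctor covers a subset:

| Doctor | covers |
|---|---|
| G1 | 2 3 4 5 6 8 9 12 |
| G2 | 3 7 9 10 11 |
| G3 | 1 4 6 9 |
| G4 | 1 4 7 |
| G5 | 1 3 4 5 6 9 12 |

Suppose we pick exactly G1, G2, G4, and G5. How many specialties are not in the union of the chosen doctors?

Union of G1, G2, G4, G5 = {1, 2, 3, 4, 5, 6, 7, 8, 9, 10, 11, 12} — that's every specialty, so 0 are uncovered.

0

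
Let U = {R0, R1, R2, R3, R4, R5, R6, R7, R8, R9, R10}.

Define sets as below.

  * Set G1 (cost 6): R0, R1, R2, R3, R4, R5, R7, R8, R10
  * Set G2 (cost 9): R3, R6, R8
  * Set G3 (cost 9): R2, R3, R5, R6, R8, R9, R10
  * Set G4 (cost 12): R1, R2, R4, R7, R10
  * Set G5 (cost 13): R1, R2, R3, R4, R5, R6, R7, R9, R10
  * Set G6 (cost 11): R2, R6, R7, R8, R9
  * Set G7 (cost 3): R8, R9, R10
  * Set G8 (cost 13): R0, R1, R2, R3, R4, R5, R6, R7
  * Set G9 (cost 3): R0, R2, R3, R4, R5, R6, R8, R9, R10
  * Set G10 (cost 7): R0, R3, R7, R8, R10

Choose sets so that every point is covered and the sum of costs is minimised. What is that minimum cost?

G1, G9 together cover every point (G1 ∪ G9 = {R0, R1, R2, R3, R4, R5, R6, R7, R8, R9, R10}); total cost 6 + 3 = 9.
No covering selection has total cost below 9.

9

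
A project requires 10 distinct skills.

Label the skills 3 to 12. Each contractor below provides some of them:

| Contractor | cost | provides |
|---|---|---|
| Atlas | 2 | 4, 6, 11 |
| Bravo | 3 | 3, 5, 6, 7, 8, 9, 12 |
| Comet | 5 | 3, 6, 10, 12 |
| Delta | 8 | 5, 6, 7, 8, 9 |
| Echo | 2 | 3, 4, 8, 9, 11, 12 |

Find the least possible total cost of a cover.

10

Bravo, Comet, Echo together cover every skill (Bravo ∪ Comet ∪ Echo = {3, 4, 5, 6, 7, 8, 9, 10, 11, 12}); total cost 3 + 5 + 2 = 10.
No covering selection has total cost below 10.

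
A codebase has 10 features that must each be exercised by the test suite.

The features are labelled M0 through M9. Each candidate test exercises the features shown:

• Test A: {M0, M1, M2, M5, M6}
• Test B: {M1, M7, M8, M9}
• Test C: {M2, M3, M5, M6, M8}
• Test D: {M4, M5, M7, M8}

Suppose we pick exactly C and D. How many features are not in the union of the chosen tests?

3

Union of C, D = {M2, M3, M4, M5, M6, M7, M8}.
Not covered: M0, M1, M9 — 3 features.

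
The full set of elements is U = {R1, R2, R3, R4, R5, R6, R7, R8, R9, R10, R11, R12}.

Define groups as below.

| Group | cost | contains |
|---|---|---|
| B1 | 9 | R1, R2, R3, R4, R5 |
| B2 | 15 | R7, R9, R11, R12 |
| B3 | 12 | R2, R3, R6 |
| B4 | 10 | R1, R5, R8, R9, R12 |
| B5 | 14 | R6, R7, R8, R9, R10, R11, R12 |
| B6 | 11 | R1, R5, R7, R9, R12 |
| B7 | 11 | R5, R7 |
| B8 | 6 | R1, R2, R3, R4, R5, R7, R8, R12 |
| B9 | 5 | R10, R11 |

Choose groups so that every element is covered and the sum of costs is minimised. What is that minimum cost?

B5, B8 together cover every element (B5 ∪ B8 = {R1, R2, R3, R4, R5, R6, R7, R8, R9, R10, R11, R12}); total cost 14 + 6 = 20.
The greedy pick B8, B9, B5 costs 25; no covering selection beats 20.

20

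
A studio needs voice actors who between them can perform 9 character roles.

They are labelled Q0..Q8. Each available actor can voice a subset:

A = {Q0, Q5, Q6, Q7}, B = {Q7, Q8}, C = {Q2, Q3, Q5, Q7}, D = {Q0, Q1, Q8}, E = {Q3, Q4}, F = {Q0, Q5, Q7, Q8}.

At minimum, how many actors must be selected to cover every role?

4

Take {A, C, D, E}. Their union is {Q0, Q1, Q2, Q3, Q4, Q5, Q6, Q7, Q8}, which is all 9 roles.
Only A contains Q6, so A is forced; the remaining 5 roles need at least 3 more actors (each remaining actor adds at most 2) — so at least 4 actors are needed, and 4 is optimal.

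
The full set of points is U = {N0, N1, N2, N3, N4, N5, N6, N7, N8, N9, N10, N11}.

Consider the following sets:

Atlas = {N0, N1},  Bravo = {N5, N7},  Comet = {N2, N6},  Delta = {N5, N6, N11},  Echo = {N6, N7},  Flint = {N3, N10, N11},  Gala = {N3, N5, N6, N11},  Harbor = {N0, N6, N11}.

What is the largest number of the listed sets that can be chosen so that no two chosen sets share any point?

4

Atlas, Bravo, Comet, Flint are pairwise disjoint (Atlas={N0,N1}; Bravo={N5,N7}; Comet={N2,N6}; Flint={N3,N10,N11}).
Every remaining set overlaps one of these, and no 5 of the listed sets are pairwise disjoint, so 4 is the maximum.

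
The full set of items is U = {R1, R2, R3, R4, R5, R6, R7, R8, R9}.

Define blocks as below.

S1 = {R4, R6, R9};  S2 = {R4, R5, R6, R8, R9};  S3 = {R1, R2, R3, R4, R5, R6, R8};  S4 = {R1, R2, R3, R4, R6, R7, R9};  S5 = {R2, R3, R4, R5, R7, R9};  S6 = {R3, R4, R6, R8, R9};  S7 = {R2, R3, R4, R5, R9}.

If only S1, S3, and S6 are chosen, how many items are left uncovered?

1

Union of S1, S3, S6 = {R1, R2, R3, R4, R5, R6, R8, R9}.
Not covered: R7 — 1 item.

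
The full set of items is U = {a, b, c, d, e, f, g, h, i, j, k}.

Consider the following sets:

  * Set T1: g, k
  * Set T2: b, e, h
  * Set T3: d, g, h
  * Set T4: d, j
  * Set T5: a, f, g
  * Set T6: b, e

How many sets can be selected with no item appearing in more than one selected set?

T1, T4, T6 are pairwise disjoint (T1={g,k}; T4={d,j}; T6={b,e}).
Every remaining set overlaps one of these, and no 4 of the listed sets are pairwise disjoint, so 3 is the maximum.

3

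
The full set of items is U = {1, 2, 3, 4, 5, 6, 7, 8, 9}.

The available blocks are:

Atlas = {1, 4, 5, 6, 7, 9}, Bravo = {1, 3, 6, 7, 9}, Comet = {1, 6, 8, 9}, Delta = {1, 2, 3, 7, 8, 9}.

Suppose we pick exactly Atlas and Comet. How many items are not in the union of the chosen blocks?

2

Union of Atlas, Comet = {1, 4, 5, 6, 7, 8, 9}.
Not covered: 2, 3 — 2 items.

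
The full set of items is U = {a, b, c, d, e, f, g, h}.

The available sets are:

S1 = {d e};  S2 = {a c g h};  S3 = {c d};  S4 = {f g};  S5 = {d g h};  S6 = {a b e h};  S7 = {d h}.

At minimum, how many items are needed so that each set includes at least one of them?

3

The 3 items {a, d, g} hit every set.
The sets S3, S4, S6 are pairwise disjoint, so any hitting set needs a separate item for each — at least 3. Hence 3 is optimal.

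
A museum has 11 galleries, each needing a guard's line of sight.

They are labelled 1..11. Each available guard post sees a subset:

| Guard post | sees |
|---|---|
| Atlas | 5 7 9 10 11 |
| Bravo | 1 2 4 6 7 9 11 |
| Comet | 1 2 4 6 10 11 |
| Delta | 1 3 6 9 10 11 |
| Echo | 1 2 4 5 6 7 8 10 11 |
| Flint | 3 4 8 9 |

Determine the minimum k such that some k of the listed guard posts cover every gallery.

Echo and Flint together: Echo ∪ Flint = {1, 2, 3, 4, 5, 6, 7, 8, 9, 10, 11} — every gallery is covered.
No single guard post has all 11 galleries (the largest, Echo, has 9), so 2 is optimal.

2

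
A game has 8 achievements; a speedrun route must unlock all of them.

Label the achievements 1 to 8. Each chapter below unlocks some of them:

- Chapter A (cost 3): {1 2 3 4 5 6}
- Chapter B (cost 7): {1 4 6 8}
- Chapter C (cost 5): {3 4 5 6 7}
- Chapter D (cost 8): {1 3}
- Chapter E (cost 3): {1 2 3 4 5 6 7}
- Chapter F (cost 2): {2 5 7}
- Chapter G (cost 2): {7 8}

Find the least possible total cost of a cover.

A, G together cover every achievement (A ∪ G = {1, 2, 3, 4, 5, 6, 7, 8}); total cost 3 + 2 = 5.
No covering selection has total cost below 5.

5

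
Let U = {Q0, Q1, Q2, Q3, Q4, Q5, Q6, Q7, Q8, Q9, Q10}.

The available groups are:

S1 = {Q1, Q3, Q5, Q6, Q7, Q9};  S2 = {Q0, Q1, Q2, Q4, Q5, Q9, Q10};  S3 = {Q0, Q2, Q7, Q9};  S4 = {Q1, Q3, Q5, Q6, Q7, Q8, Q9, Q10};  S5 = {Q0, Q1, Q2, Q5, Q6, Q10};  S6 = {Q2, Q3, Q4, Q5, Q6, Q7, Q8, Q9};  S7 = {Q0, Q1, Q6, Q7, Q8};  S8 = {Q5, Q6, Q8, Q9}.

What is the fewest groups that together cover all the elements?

Take {S2, S6}. Their union is {Q0, Q1, Q2, Q3, Q4, Q5, Q6, Q7, Q8, Q9, Q10}, which is all 11 elements.
No single group has all 11 elements (the largest, S4, has 8), so 2 is optimal.

2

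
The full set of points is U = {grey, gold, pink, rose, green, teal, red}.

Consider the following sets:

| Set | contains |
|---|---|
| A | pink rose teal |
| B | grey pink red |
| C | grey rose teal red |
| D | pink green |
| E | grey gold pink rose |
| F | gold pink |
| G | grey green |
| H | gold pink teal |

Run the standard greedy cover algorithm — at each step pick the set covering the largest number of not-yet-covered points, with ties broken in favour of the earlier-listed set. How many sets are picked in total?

Greedy: pick C (covers 4 new) → pick D (covers 2 new) → pick E (covers 1 new). Total picks: 3.

3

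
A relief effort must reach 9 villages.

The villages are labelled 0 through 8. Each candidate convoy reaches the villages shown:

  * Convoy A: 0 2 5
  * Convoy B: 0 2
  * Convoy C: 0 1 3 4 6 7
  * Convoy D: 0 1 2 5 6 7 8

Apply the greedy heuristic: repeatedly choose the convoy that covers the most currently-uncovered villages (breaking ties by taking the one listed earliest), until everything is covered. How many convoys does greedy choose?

Greedy: pick D (covers 7 new) → pick C (covers 2 new). Total picks: 2.

2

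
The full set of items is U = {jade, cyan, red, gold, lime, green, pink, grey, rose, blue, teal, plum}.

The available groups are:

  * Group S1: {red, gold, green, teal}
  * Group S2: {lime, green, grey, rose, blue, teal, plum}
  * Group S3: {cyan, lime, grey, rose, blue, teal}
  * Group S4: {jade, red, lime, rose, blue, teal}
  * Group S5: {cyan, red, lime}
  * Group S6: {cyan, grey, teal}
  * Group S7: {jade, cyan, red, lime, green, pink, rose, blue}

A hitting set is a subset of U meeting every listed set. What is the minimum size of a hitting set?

2

Take H = {cyan, teal}. Each listed group contains at least one of these, so H is a hitting set of size 2.
No single item lies in every group, so at least 2 are needed and 2 is optimal.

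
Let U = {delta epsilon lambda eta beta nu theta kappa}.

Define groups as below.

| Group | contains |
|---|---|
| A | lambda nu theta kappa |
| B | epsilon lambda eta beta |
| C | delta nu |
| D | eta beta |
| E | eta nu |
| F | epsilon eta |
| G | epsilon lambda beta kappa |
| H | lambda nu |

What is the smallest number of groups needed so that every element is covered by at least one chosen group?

A, B, and C cover everything between them: the union {delta, epsilon, lambda, eta, beta, nu, theta, kappa} is all of U.
Only C contains delta, so C is forced; the remaining 6 elements need at least 2 more groups (each remaining group adds at most 4) — so at least 3 groups are needed, and 3 is optimal.

3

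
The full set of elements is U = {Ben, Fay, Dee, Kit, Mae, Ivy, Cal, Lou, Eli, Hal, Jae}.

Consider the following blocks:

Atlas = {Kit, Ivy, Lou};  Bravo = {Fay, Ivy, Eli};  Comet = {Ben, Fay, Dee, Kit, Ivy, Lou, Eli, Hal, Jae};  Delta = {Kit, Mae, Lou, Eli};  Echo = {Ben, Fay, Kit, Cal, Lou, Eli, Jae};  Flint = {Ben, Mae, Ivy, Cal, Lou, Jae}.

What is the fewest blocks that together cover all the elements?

Take {Comet, Flint}. Their union is {Ben, Fay, Dee, Kit, Mae, Ivy, Cal, Lou, Eli, Hal, Jae}, which is all 11 elements.
No single block has all 11 elements (the largest, Comet, has 9), so 2 is optimal.

2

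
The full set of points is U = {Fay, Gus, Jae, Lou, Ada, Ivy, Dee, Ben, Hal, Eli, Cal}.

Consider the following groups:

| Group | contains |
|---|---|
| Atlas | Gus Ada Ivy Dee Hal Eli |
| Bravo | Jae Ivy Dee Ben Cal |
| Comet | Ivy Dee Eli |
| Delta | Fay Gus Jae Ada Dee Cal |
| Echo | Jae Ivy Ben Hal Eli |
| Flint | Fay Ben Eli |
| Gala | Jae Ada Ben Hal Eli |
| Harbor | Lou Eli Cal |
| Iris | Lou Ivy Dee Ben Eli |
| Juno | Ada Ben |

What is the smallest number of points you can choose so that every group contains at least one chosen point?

3

Take H = {Fay, Ben, Eli}. Each listed group contains at least one of these, so H is a hitting set of size 3.
No choice of 2 points meets every group, so 3 is the minimum.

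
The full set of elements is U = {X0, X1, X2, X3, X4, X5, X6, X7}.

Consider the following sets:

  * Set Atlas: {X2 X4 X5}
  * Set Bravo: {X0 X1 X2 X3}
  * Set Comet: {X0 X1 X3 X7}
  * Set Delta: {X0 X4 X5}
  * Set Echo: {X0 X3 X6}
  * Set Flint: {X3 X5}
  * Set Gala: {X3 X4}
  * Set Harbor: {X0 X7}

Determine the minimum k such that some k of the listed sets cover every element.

3

Atlas, Comet, and Echo cover everything between them: the union {X0, X1, X2, X3, X4, X5, X6, X7} is all of U.
Only Echo contains X6, so Echo is forced; the remaining 5 elements need at least 2 more sets (each remaining set adds at most 3) — so at least 3 sets are needed, and 3 is optimal.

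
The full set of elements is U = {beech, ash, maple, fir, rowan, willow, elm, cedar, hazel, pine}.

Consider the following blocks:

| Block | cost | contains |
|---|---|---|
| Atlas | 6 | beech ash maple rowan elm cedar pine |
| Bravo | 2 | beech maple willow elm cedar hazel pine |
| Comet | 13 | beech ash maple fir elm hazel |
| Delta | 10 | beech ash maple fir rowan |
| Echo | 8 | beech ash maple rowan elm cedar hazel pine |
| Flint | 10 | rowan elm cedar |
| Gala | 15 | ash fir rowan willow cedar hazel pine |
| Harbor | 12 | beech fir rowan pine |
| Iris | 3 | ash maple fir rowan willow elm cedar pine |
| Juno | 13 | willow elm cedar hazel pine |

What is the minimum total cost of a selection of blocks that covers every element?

5

Bravo, Iris together cover every element (Bravo ∪ Iris = {beech, ash, maple, fir, rowan, willow, elm, cedar, hazel, pine}); total cost 2 + 3 = 5.
No covering selection has total cost below 5.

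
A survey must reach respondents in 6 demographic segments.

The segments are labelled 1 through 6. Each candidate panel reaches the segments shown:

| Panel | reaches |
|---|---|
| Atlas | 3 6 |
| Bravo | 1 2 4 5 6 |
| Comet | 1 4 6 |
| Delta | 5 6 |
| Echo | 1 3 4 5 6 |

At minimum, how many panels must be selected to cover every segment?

Take {Atlas, Bravo}. Their union is {1, 2, 3, 4, 5, 6}, which is all 6 segments.
No single panel has all 6 segments (the largest, Bravo, has 5), so 2 is optimal.

2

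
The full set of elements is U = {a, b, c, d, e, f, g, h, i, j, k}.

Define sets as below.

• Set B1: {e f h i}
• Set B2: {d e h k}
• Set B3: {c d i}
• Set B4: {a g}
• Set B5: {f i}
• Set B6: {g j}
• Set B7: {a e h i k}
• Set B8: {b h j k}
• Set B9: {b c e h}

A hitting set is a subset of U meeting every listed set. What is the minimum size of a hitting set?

The 3 elements {g, h, i} hit every set.
The sets B5, B6, B9 are pairwise disjoint, so any hitting set needs a separate element for each — at least 3. Hence 3 is optimal.

3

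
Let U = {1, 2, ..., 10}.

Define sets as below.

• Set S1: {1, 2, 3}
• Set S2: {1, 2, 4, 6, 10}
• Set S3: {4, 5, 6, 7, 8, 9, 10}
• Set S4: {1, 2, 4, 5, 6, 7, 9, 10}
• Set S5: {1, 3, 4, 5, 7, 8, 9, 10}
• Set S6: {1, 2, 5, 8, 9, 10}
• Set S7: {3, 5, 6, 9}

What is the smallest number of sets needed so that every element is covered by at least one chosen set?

2

S1 and S3 together: S1 ∪ S3 = {1, 2, 3, 4, 5, 6, 7, 8, 9, 10} — every element is covered.
No single set has all 10 elements (the largest, S4, has 8), so 2 is optimal.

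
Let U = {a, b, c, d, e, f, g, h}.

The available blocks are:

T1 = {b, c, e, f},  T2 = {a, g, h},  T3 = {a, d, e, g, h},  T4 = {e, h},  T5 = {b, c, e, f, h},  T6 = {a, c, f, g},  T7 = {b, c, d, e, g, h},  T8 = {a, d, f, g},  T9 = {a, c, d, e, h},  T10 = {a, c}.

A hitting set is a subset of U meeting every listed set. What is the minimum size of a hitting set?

2

Take T = {a, e}. Each listed block contains at least one of these, so T is a hitting set of size 2.
The blocks T4, T6 are pairwise disjoint, so any hitting set needs a separate item for each — at least 2. Hence 2 is optimal.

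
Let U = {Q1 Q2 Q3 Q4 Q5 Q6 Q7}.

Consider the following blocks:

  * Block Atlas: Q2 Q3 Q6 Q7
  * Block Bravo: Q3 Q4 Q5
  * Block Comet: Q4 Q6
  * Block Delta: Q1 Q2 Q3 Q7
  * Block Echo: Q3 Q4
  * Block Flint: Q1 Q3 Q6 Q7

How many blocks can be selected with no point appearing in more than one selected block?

2

Comet, Delta are pairwise disjoint (Comet={Q4,Q6}; Delta={Q1,Q2,Q3,Q7}).
Every remaining block overlaps one of these, and no 3 of the listed blocks are pairwise disjoint, so 2 is the maximum.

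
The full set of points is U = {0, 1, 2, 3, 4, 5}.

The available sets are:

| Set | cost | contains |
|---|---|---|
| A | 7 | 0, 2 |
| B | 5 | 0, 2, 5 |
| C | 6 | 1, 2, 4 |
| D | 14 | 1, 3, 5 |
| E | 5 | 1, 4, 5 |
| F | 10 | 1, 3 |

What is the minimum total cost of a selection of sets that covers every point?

B, E, F together cover every point (B ∪ E ∪ F = {0, 1, 2, 3, 4, 5}); total cost 5 + 5 + 10 = 20.
No covering selection has total cost below 20.

20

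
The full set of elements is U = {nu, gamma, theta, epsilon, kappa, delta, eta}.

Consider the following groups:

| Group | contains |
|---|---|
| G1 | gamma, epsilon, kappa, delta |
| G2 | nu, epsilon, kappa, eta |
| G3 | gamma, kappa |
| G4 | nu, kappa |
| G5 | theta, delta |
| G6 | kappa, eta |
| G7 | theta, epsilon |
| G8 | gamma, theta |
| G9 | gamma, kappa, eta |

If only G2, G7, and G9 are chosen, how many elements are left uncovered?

1

Union of G2, G7, G9 = {nu, gamma, theta, epsilon, kappa, eta}.
Not covered: delta — 1 element.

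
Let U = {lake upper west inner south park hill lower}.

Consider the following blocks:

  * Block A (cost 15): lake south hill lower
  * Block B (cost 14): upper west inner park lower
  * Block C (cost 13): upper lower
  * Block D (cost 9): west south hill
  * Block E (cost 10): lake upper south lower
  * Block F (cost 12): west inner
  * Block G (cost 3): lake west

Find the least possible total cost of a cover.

26

B, D, G together cover every point (B ∪ D ∪ G = {lake, upper, west, inner, south, park, hill, lower}); total cost 14 + 9 + 3 = 26.
The greedy pick G, E, B, D costs 36; no covering selection beats 26.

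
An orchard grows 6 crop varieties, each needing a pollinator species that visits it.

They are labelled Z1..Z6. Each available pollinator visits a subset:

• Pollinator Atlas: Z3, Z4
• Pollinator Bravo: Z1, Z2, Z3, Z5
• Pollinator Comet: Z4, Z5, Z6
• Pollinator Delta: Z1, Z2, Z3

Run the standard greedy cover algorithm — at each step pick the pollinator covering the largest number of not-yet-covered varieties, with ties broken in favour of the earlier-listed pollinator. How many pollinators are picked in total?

Greedy: pick Bravo (covers 4 new) → pick Comet (covers 2 new). Total picks: 2.

2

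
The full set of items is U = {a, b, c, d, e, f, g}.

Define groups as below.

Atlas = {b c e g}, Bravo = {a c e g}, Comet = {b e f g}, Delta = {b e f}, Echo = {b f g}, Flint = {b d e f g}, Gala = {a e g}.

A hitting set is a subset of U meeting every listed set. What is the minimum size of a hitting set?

2

Take H = {a, b}. Each listed group contains at least one of these, so H is a hitting set of size 2.
No single item lies in every group, so at least 2 are needed and 2 is optimal.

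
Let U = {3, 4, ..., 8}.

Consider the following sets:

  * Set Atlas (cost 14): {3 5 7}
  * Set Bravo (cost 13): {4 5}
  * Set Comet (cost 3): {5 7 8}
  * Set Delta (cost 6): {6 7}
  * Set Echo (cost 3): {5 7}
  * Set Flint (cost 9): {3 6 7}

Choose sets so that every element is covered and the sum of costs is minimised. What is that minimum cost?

Bravo, Comet, Flint together cover every element (Bravo ∪ Comet ∪ Flint = {3, 4, 5, 6, 7, 8}); total cost 13 + 3 + 9 = 25.
No covering selection has total cost below 25.

25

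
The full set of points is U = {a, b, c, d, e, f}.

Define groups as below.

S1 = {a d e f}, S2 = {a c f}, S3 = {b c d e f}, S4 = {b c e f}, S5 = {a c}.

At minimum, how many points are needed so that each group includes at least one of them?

2

H = {a, f} meets every group (each contains at least one member of H), and |H| = 2.
No single point lies in every group, so at least 2 are needed and 2 is optimal.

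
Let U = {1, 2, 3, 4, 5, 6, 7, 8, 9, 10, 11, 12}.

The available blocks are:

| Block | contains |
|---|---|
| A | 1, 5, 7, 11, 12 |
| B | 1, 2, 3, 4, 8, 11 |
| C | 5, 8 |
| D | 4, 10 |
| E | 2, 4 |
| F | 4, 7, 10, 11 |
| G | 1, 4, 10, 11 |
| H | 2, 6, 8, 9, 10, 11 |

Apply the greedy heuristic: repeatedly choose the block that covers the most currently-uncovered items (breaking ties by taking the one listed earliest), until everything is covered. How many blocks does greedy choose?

Greedy: pick B (covers 6 new) → pick A (covers 3 new) → pick H (covers 3 new). Total picks: 3.

3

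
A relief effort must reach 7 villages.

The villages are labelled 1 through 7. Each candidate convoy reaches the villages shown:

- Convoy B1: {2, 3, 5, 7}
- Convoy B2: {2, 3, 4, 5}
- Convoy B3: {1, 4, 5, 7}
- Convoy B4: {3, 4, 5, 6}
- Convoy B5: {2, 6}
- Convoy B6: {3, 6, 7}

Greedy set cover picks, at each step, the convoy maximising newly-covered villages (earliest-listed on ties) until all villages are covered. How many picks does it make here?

3

Greedy: pick B1 (covers 4 new) → pick B3 (covers 2 new) → pick B4 (covers 1 new). Total picks: 3.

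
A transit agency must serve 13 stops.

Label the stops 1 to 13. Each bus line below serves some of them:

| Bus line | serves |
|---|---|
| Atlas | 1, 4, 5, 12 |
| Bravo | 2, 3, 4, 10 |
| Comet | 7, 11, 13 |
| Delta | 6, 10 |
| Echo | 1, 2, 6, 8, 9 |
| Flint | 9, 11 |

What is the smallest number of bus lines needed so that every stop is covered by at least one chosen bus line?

4

Atlas and Bravo and Comet and Echo together: Atlas ∪ Bravo ∪ Comet ∪ Echo = {1, 2, 3, 4, 5, 6, 7, 8, 9, 10, 11, 12, 13} — every stop is covered.
Only Bravo contains 3, so Bravo is forced; the remaining 9 stops need at least 3 more bus lines (each remaining bus line adds at most 4) — so at least 4 bus lines are needed, and 4 is optimal.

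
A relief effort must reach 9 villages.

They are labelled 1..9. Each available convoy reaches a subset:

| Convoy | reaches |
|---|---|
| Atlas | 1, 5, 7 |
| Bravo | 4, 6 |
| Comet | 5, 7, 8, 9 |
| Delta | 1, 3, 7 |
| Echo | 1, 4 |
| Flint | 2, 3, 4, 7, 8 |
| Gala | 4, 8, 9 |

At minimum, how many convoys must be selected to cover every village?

4

Take {Atlas, Bravo, Flint, Gala}. Their union is {1, 2, 3, 4, 5, 6, 7, 8, 9}, which is all 9 villages.
No 3 of the 7 convoys cover everything (all 35 combinations miss at least one village), so 4 is optimal.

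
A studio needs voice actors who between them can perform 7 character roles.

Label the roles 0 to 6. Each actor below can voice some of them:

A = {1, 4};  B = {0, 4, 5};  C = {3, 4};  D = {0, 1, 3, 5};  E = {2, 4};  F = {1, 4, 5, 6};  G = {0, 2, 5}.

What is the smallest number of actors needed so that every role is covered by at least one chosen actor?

3

Take {C, F, G}. Their union is {0, 1, 2, 3, 4, 5, 6}, which is all 7 roles.
Only F contains 6, so F is forced; the remaining 3 roles need at least 2 more actors (each remaining actor adds at most 2) — so at least 3 actors are needed, and 3 is optimal.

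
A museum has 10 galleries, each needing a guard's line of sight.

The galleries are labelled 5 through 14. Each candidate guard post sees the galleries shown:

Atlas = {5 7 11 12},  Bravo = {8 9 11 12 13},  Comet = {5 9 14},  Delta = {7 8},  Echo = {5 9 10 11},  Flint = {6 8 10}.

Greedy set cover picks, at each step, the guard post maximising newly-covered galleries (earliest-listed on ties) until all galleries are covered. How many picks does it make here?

Greedy: pick Bravo (covers 5 new) → pick Atlas (covers 2 new) → pick Flint (covers 2 new) → pick Comet (covers 1 new). Total picks: 4.

4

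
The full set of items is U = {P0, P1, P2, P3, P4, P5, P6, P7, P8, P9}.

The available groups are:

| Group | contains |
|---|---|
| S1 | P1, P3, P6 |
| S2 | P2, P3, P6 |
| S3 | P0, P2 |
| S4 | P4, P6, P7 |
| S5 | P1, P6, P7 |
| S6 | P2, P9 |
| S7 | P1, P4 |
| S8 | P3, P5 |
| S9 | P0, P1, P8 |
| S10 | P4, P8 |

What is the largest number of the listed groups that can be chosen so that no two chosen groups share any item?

S5, S6, S8, S10 are pairwise disjoint (S5={P1,P6,P7}; S6={P2,P9}; S8={P3,P5}; S10={P4,P8}).
Every remaining group overlaps one of these, and no 5 of the listed groups are pairwise disjoint, so 4 is the maximum.

4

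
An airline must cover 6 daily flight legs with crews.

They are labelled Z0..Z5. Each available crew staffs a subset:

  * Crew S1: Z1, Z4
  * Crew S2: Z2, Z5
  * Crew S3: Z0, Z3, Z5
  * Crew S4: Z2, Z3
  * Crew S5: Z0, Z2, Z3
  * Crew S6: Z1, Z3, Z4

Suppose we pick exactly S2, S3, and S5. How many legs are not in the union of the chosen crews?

2

Union of S2, S3, S5 = {Z0, Z2, Z3, Z5}.
Not covered: Z1, Z4 — 2 legs.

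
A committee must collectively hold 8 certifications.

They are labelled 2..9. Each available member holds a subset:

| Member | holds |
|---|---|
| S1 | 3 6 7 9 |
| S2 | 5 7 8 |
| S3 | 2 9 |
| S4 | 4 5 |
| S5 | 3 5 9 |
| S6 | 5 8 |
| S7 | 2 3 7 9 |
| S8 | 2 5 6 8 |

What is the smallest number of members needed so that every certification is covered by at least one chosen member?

Take {S1, S4, S8}. Their union is {2, 3, 4, 5, 6, 7, 8, 9}, which is all 8 certifications.
Only S4 contains 4, so S4 is forced; the remaining 6 certifications need at least 2 more members (each remaining member adds at most 4) — so at least 3 members are needed, and 3 is optimal.

3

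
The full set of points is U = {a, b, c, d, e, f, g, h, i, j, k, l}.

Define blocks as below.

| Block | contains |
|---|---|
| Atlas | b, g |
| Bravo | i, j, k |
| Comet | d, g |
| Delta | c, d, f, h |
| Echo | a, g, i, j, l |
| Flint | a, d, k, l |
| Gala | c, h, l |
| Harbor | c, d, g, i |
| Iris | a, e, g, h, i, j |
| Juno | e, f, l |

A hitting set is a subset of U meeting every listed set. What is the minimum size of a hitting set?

4

T = {c, e, g, k} meets every block (each contains at least one member of T), and |T| = 4.
No choice of 3 points meets every block, so 4 is the minimum.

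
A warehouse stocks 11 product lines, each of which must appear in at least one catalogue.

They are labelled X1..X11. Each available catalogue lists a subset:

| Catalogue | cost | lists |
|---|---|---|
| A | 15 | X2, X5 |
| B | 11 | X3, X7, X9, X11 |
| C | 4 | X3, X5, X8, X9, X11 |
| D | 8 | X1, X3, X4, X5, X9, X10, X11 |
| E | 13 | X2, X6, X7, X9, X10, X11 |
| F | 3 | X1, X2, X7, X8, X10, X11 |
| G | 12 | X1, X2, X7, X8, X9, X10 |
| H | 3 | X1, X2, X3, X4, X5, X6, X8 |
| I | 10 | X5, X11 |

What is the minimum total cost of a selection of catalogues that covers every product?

C, F, H together cover every product (C ∪ F ∪ H = {X1, X2, X3, X4, X5, X6, X7, X8, X9, X10, X11}); total cost 4 + 3 + 3 = 10.
No covering selection has total cost below 10.

10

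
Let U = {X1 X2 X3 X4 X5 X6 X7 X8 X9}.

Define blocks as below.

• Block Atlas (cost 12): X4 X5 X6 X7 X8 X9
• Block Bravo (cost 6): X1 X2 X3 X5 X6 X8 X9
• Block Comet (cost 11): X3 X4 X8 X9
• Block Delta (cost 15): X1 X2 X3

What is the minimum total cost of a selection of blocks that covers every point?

18

Atlas, Bravo together cover every point (Atlas ∪ Bravo = {X1, X2, X3, X4, X5, X6, X7, X8, X9}); total cost 12 + 6 = 18.
No covering selection has total cost below 18.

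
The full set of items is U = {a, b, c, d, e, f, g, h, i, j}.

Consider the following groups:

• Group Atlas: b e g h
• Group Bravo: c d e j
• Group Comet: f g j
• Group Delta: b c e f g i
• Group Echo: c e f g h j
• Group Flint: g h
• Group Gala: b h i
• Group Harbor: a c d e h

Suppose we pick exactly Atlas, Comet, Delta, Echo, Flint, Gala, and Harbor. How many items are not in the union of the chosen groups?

0

Union of Atlas, Comet, Delta, Echo, Flint, Gala, Harbor = {a, b, c, d, e, f, g, h, i, j} — that's every item, so 0 are uncovered.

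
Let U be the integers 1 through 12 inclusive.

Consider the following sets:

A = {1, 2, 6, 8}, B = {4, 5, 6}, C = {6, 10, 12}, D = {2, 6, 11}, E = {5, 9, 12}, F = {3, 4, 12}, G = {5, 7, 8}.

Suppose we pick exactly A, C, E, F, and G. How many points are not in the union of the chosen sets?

1

Union of A, C, E, F, G = {1, 2, 3, 4, 5, 6, 7, 8, 9, 10, 12}.
Not covered: 11 — 1 point.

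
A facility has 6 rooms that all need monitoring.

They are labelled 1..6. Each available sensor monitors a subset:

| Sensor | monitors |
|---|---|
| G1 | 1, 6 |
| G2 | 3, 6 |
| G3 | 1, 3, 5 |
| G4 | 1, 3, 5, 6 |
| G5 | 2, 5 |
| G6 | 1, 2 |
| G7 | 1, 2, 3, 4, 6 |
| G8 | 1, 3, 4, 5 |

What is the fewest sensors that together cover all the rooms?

G7 and G8 together: G7 ∪ G8 = {1, 2, 3, 4, 5, 6} — every room is covered.
No single sensor has all 6 rooms (the largest, G7, has 5), so 2 is optimal.

2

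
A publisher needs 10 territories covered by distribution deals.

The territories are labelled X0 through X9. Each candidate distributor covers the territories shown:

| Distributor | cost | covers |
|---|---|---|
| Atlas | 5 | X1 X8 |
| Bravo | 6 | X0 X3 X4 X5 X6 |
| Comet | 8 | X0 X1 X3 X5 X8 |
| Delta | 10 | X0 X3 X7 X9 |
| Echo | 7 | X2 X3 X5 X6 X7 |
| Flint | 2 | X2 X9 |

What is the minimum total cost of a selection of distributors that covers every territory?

Atlas, Bravo, Echo, Flint together cover every territory (Atlas ∪ Bravo ∪ Echo ∪ Flint = {X0, X1, X2, X3, X4, X5, X6, X7, X8, X9}); total cost 5 + 6 + 7 + 2 = 20.
No covering selection has total cost below 20.

20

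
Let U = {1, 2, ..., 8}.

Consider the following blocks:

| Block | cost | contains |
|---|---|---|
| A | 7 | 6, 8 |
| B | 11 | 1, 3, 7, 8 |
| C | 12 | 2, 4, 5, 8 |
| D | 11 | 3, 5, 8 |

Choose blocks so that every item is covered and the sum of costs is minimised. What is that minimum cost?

30

A, B, C together cover every item (A ∪ B ∪ C = {1, 2, 3, 4, 5, 6, 7, 8}); total cost 7 + 11 + 12 = 30.
No covering selection has total cost below 30.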